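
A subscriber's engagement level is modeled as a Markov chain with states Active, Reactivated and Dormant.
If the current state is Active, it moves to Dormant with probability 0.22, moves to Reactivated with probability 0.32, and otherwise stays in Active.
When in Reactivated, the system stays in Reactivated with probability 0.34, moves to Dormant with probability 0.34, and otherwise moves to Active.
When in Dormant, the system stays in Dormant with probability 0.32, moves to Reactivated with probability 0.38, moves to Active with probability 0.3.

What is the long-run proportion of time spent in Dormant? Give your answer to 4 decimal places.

0.2904

Let the stationary distribution be π with π = πP and π_1 + π_2 + π_3 = 1.
π_1 = 0.46·π_1 + 0.32·π_2 + 0.3·π_3
π_2 = 0.32·π_1 + 0.34·π_2 + 0.38·π_3
Solving with the normalization constraint gives π = (0.3653, 0.3443, 0.2904).
So the stationary probability of Dormant is 0.2904.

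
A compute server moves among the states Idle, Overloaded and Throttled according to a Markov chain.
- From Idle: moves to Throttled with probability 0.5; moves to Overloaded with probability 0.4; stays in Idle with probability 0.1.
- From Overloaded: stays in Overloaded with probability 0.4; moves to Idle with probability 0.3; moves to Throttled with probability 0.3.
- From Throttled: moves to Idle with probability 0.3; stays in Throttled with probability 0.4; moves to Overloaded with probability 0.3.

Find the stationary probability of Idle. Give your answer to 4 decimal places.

Let the stationary distribution be π with π = πP and π_1 + π_2 + π_3 = 1.
π_1 = 0.1·π_1 + 0.3·π_2 + 0.3·π_3
π_2 = 0.4·π_1 + 0.4·π_2 + 0.3·π_3
Solving with the normalization constraint gives π = (0.2500, 0.3611, 0.3889).
So the stationary probability of Idle is 0.2500.

0.2500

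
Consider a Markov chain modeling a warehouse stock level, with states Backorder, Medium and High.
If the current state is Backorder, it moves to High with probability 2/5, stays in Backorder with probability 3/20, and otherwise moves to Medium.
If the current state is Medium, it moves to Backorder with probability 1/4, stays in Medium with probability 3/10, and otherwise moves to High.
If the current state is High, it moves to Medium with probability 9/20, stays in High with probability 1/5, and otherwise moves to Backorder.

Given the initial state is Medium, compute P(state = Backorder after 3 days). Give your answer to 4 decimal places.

0.2555

Propagate the distribution vector 3 days from Medium.
After 0 days: (0.0000, 1.0000, 0.0000)
After 1 day: (0.2500, 0.3000, 0.4500)
After 2 days: (0.2700, 0.4050, 0.3250)
After 3 days: (0.2555, 0.3893, 0.3553)
P(in Backorder after 3 days) = 0.2555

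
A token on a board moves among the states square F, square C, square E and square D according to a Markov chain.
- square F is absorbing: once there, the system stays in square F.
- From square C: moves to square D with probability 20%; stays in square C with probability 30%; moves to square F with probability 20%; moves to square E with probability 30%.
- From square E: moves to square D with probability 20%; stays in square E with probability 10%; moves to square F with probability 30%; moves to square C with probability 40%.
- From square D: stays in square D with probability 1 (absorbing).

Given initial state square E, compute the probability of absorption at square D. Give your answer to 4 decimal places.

0.4314

Let h(s) be the probability of absorption at square D starting from transient state s. Then h(square D) = 1 and h(square F) = 0. By first-step analysis:
h(square C) = 0.2·0 + 0.3·h(square C) + 0.3·h(square E) + 0.2·1
h(square E) = 0.3·0 + 0.4·h(square C) + 0.1·h(square E) + 0.2·1
Solving: h(square C) = 0.4706, h(square E) = 0.4314.
Starting from square E, the probability is 0.4314.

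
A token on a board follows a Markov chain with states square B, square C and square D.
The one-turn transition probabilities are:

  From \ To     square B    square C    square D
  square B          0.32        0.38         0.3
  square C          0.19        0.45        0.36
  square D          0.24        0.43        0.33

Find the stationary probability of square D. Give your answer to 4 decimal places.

Let the stationary distribution be π with π = πP and π_1 + π_2 + π_3 = 1.
π_1 = 0.32·π_1 + 0.19·π_2 + 0.24·π_3
π_2 = 0.38·π_1 + 0.45·π_2 + 0.43·π_3
Solving with the normalization constraint gives π = (0.2377, 0.4266, 0.3357).
So the stationary probability of square D is 0.3357.

0.3357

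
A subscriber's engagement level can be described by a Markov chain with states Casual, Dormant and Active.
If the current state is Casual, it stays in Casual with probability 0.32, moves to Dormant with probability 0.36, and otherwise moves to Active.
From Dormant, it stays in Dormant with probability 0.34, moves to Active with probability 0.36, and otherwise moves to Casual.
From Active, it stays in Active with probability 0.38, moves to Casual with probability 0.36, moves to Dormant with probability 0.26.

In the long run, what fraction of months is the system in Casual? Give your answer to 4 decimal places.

0.3278

Let the stationary distribution be π with π = πP and π_1 + π_2 + π_3 = 1.
π_1 = 0.32·π_1 + 0.3·π_2 + 0.36·π_3
π_2 = 0.36·π_1 + 0.34·π_2 + 0.26·π_3
Solving with the normalization constraint gives π = (0.3278, 0.3182, 0.3540).
So the stationary probability of Casual is 0.3278.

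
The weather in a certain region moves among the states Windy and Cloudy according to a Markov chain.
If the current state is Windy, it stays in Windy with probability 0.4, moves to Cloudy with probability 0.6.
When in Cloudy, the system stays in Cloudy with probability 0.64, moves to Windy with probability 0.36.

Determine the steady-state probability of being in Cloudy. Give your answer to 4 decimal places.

Let the stationary distribution be π with π = πP and π_1 + π_2 = 1.
π_1 = 0.4·π_1 + 0.36·π_2
Solving with the normalization constraint gives π = (0.3750, 0.6250).
So the stationary probability of Cloudy is 0.6250.

0.6250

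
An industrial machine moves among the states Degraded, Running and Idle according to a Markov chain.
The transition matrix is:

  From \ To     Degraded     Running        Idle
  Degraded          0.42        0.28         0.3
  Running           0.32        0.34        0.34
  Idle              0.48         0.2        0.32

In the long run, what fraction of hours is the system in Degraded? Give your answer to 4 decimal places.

Let the stationary distribution be π with π = πP and π_1 + π_2 + π_3 = 1.
π_1 = 0.42·π_1 + 0.32·π_2 + 0.48·π_3
π_2 = 0.28·π_1 + 0.34·π_2 + 0.2·π_3
Solving with the normalization constraint gives π = (0.4119, 0.2709, 0.3172).
So the stationary probability of Degraded is 0.4119.

0.4119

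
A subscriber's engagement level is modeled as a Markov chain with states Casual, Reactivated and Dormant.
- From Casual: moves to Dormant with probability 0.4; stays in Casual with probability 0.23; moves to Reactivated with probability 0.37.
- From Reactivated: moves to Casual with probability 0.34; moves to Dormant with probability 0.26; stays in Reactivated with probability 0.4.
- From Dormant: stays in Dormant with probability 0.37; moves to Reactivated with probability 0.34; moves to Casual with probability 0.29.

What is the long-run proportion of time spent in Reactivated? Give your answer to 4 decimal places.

0.3710

Let the stationary distribution be π with π = πP and π_1 + π_2 + π_3 = 1.
π_1 = 0.23·π_1 + 0.34·π_2 + 0.29·π_3
π_2 = 0.37·π_1 + 0.4·π_2 + 0.34·π_3
Solving with the normalization constraint gives π = (0.2911, 0.3710, 0.3379).
So the stationary probability of Reactivated is 0.3710.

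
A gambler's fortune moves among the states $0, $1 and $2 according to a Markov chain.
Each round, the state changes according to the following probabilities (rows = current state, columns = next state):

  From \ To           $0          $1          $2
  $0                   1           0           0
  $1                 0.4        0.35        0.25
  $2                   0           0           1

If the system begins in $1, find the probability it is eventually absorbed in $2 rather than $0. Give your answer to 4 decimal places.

0.3846

Let h(s) be the probability of absorption at $2 starting from transient state s. Then h($2) = 1 and h($0) = 0. By first-step analysis:
h($1) = 0.4·0 + 0.35·h($1) + 0.25·1
Solving: h($1) = 0.3846.
Starting from $1, the probability is 0.3846.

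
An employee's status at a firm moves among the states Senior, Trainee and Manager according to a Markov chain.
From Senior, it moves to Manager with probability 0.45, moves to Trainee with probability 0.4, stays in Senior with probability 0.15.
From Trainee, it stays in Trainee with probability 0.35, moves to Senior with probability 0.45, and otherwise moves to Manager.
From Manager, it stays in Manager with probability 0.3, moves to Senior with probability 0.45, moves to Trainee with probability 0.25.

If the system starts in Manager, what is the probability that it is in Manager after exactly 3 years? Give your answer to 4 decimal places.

Propagate the distribution vector 3 years from Manager.
After 0 years: (0.0000, 0.0000, 1.0000)
After 1 year: (0.4500, 0.2500, 0.3000)
After 2 years: (0.3150, 0.3425, 0.3425)
After 3 years: (0.3555, 0.3315, 0.3130)
P(in Manager after 3 years) = 0.3130

0.3130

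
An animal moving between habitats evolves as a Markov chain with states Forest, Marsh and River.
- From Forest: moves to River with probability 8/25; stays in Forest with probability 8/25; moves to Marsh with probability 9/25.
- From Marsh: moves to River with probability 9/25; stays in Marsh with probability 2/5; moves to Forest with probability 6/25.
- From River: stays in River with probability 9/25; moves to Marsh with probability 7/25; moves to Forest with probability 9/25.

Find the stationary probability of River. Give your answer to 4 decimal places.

Let the stationary distribution be π with π = πP and π_1 + π_2 + π_3 = 1.
π_1 = 0.32·π_1 + 0.24·π_2 + 0.36·π_3
π_2 = 0.36·π_1 + 0.4·π_2 + 0.28·π_3
Solving with the normalization constraint gives π = (0.3062, 0.3460, 0.3478).
So the stationary probability of River is 0.3478.

0.3478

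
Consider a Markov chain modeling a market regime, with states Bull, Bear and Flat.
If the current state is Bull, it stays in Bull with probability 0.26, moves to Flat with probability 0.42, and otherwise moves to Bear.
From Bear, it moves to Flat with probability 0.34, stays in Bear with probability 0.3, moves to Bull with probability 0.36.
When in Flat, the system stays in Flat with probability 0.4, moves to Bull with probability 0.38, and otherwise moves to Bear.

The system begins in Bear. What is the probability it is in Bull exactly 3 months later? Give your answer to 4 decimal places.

Propagate the distribution vector 3 months from Bear.
After 0 months: (0.0000, 1.0000, 0.0000)
After 1 month: (0.3600, 0.3000, 0.3400)
After 2 months: (0.3308, 0.2800, 0.3892)
After 3 months: (0.3347, 0.2755, 0.3898)
P(in Bull after 3 months) = 0.3347

0.3347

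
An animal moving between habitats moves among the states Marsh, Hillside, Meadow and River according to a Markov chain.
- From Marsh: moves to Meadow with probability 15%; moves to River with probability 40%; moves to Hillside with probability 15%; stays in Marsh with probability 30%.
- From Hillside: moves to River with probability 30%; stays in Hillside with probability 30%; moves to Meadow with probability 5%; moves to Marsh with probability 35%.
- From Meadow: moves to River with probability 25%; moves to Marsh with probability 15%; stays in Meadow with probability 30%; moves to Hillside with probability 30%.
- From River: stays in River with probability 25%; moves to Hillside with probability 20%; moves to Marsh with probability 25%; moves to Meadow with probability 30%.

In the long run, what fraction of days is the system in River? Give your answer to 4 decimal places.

Let the stationary distribution be π with π = πP and π_1 + π_2 + π_3 + π_4 = 1.
π_1 = 0.3·π_1 + 0.35·π_2 + 0.15·π_3 + 0.25·π_4
π_2 = 0.15·π_1 + 0.3·π_2 + 0.3·π_3 + 0.2·π_4
π_3 = 0.15·π_1 + 0.05·π_2 + 0.3·π_3 + 0.3·π_4
Solving with the normalization constraint gives π = (0.2660, 0.2300, 0.2026, 0.3014).
So the stationary probability of River is 0.3014.

0.3014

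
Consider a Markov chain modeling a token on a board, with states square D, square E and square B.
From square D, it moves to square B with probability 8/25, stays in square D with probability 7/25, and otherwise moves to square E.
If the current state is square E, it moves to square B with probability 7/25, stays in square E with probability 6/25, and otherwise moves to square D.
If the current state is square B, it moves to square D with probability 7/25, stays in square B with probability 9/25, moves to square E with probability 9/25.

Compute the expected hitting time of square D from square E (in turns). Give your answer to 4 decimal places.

2.3859

Let t(s) be the expected number of turns to first reach square D from state s, with t(square D) = 0. Conditioning on the first turn:
t(square E) = 1 + 0.24·t(square E) + 0.28·t(square B)
t(square B) = 1 + 0.36·t(square E) + 0.36·t(square B)
Solving: t(square E) = 2.3859, t(square B) = 2.9046.
Expected turns from square E to square D: 2.3859.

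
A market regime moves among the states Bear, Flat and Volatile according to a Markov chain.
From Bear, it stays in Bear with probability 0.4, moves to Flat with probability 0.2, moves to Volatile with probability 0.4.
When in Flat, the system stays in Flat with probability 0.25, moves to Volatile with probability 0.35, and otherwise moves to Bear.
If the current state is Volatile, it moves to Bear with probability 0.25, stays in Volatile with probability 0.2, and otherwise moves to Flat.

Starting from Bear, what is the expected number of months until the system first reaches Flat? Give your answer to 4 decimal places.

3.1579

Let t(s) be the expected number of months to first reach Flat from state s, with t(Flat) = 0. Conditioning on the first month:
t(Bear) = 1 + 0.4·t(Bear) + 0.4·t(Volatile)
t(Volatile) = 1 + 0.25·t(Bear) + 0.2·t(Volatile)
Solving: t(Bear) = 3.1579, t(Volatile) = 2.2368.
Expected months from Bear to Flat: 3.1579.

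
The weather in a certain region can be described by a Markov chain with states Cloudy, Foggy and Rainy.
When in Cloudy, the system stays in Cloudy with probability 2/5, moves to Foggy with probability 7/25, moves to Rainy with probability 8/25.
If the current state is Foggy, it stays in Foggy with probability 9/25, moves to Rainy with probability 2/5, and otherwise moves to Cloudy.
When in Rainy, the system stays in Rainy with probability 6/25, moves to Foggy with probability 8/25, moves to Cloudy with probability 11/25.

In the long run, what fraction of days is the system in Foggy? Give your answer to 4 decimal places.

0.3183

Let the stationary distribution be π with π = πP and π_1 + π_2 + π_3 = 1.
π_1 = 0.4·π_1 + 0.24·π_2 + 0.44·π_3
π_2 = 0.28·π_1 + 0.36·π_2 + 0.32·π_3
Solving with the normalization constraint gives π = (0.3619, 0.3183, 0.3199).
So the stationary probability of Foggy is 0.3183.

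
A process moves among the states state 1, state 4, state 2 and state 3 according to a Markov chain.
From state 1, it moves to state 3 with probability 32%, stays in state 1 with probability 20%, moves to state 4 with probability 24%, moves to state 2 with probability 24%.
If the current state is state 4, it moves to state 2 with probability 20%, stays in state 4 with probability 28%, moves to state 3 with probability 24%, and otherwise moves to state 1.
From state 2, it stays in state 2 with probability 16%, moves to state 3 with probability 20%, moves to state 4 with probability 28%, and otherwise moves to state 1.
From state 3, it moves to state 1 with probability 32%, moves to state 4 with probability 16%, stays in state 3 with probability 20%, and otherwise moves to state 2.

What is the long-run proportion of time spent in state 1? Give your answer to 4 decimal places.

Let the stationary distribution be π with π = πP and π_1 + π_2 + π_3 + π_4 = 1.
π_1 = 0.2·π_1 + 0.28·π_2 + 0.36·π_3 + 0.32·π_4
π_2 = 0.24·π_1 + 0.28·π_2 + 0.28·π_3 + 0.16·π_4
π_3 = 0.24·π_1 + 0.2·π_2 + 0.16·π_3 + 0.32·π_4
Solving with the normalization constraint gives π = (0.2854, 0.2393, 0.2314, 0.2438).
So the stationary probability of state 1 is 0.2854.

0.2854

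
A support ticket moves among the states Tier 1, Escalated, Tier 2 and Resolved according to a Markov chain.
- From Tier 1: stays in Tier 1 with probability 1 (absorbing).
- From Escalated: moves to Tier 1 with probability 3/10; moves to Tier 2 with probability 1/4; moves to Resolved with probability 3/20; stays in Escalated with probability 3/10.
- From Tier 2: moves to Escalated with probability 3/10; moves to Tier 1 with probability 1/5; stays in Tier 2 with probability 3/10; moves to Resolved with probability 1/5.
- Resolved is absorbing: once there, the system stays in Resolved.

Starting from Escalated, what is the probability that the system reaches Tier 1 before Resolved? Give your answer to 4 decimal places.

0.6265

Let h(s) be the probability of absorption at Tier 1 starting from transient state s. Then h(Tier 1) = 1 and h(Resolved) = 0. By first-step analysis:
h(Escalated) = 0.3·1 + 0.3·h(Escalated) + 0.25·h(Tier 2) + 0.15·0
h(Tier 2) = 0.2·1 + 0.3·h(Escalated) + 0.3·h(Tier 2) + 0.2·0
Solving: h(Escalated) = 0.6265, h(Tier 2) = 0.5542.
Starting from Escalated, the probability is 0.6265.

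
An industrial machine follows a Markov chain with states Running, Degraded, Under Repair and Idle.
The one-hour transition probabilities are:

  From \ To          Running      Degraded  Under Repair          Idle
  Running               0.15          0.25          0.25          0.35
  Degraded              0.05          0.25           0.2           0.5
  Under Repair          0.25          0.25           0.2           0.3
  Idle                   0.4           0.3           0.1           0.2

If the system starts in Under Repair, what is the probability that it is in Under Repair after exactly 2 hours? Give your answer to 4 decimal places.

0.1825

Propagate the distribution vector 2 hours from Under Repair.
After 0 hours: (0.0000, 0.0000, 1.0000, 0.0000)
After 1 hour: (0.2500, 0.2500, 0.2000, 0.3000)
After 2 hours: (0.2200, 0.2650, 0.1825, 0.3325)
P(in Under Repair after 2 hours) = 0.1825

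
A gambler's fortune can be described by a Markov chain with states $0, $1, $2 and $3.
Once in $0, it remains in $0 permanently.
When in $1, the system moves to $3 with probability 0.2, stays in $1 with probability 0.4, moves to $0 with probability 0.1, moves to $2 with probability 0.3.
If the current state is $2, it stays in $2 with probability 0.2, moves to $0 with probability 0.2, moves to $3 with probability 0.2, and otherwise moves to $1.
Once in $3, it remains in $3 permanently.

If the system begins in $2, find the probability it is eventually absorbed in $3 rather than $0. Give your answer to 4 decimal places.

0.5556

Let h(s) be the probability of absorption at $3 starting from transient state s. Then h($3) = 1 and h($0) = 0. By first-step analysis:
h($1) = 0.1·0 + 0.4·h($1) + 0.3·h($2) + 0.2·1
h($2) = 0.2·0 + 0.4·h($1) + 0.2·h($2) + 0.2·1
Solving: h($1) = 0.6111, h($2) = 0.5556.
Starting from $2, the probability is 0.5556.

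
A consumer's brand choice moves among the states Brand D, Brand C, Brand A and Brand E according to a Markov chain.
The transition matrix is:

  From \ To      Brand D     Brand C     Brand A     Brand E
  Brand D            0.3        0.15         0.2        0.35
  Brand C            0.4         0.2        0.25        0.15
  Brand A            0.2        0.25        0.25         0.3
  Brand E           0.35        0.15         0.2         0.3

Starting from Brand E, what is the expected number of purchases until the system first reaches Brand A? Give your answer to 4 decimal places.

Let t(s) be the expected number of purchases to first reach Brand A from state s, with t(Brand A) = 0. Conditioning on the first purchase:
t(Brand D) = 1 + 0.3·t(Brand D) + 0.15·t(Brand C) + 0.35·t(Brand E)
t(Brand C) = 1 + 0.4·t(Brand D) + 0.2·t(Brand C) + 0.15·t(Brand E)
t(Brand E) = 1 + 0.35·t(Brand D) + 0.15·t(Brand C) + 0.3·t(Brand E)
Solving: t(Brand D) = 4.8101, t(Brand C) = 4.5570, t(Brand E) = 4.8101.
Expected purchases from Brand E to Brand A: 4.8101.

4.8101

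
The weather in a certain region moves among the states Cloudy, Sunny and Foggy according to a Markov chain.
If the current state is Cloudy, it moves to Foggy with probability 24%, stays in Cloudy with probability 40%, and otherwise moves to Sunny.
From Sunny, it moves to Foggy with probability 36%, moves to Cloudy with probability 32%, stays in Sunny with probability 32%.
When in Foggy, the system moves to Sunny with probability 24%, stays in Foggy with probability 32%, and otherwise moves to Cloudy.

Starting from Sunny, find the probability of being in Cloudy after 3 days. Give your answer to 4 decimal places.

0.3880

Propagate the distribution vector 3 days from Sunny.
After 0 days: (0.0000, 1.0000, 0.0000)
After 1 day: (0.3200, 0.3200, 0.3600)
After 2 days: (0.3888, 0.3040, 0.3072)
After 3 days: (0.3880, 0.3110, 0.3011)
P(in Cloudy after 3 days) = 0.3880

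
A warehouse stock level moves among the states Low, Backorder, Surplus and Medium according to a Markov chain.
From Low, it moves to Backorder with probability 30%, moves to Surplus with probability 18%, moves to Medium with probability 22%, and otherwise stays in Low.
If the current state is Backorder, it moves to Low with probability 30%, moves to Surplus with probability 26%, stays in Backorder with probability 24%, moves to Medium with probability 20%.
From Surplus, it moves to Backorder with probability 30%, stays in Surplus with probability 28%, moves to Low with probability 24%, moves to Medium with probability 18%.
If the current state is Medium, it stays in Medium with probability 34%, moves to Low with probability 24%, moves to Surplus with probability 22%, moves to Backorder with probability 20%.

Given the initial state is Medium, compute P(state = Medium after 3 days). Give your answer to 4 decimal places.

Propagate the distribution vector 3 days from Medium.
After 0 days: (0.0000, 0.0000, 0.0000, 1.0000)
After 1 day: (0.2400, 0.2000, 0.2200, 0.3400)
After 2 days: (0.2664, 0.2540, 0.2316, 0.2480)
After 3 days: (0.2712, 0.2600, 0.2334, 0.2354)
P(in Medium after 3 days) = 0.2354

0.2354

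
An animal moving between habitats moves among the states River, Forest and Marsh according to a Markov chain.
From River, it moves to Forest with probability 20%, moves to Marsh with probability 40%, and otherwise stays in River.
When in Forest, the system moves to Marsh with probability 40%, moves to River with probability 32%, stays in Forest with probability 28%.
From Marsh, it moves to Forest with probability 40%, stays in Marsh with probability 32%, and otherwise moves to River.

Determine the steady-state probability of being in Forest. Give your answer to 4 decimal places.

Let the stationary distribution be π with π = πP and π_1 + π_2 + π_3 = 1.
π_1 = 0.4·π_1 + 0.32·π_2 + 0.28·π_3
π_2 = 0.2·π_1 + 0.28·π_2 + 0.4·π_3
Solving with the normalization constraint gives π = (0.3317, 0.2979, 0.3704).
So the stationary probability of Forest is 0.2979.

0.2979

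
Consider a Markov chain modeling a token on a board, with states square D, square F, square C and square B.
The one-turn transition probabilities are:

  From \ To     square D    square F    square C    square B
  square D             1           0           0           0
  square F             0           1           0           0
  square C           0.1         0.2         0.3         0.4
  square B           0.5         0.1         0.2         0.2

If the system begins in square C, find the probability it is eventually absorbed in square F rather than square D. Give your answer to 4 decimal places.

Let h(s) be the probability of absorption at square F starting from transient state s. Then h(square F) = 1 and h(square D) = 0. By first-step analysis:
h(square C) = 0.1·0 + 0.2·1 + 0.3·h(square C) + 0.4·h(square B)
h(square B) = 0.5·0 + 0.1·1 + 0.2·h(square C) + 0.2·h(square B)
Solving: h(square C) = 0.4167, h(square B) = 0.2292.
Starting from square C, the probability is 0.4167.

0.4167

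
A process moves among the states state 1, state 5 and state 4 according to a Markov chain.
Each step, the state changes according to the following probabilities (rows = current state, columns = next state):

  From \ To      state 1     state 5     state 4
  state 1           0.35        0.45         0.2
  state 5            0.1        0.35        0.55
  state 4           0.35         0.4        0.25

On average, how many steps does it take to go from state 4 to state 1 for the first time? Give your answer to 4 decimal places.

3.9252

Let t(s) be the expected number of steps to first reach state 1 from state s, with t(state 1) = 0. Conditioning on the first step:
t(state 5) = 1 + 0.35·t(state 5) + 0.55·t(state 4)
t(state 4) = 1 + 0.4·t(state 5) + 0.25·t(state 4)
Solving: t(state 5) = 4.8598, t(state 4) = 3.9252.
Expected steps from state 4 to state 1: 3.9252.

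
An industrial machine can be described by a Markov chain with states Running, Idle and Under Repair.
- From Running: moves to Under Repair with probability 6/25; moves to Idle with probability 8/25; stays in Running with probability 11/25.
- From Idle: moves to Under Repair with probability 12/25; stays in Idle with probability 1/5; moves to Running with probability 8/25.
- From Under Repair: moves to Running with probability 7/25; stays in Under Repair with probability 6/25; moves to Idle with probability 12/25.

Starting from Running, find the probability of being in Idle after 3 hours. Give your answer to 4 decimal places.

0.3323

Propagate the distribution vector 3 hours from Running.
After 0 hours: (1.0000, 0.0000, 0.0000)
After 1 hour: (0.4400, 0.3200, 0.2400)
After 2 hours: (0.3632, 0.3200, 0.3168)
After 3 hours: (0.3509, 0.3323, 0.3168)
P(in Idle after 3 hours) = 0.3323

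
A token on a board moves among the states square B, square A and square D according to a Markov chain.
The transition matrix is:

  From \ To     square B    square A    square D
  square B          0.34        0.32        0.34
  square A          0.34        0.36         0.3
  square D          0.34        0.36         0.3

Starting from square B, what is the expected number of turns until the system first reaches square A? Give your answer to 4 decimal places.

Let t(s) be the expected number of turns to first reach square A from state s, with t(square A) = 0. Conditioning on the first turn:
t(square B) = 1 + 0.34·t(square B) + 0.34·t(square D)
t(square D) = 1 + 0.34·t(square B) + 0.3·t(square D)
Solving: t(square B) = 3.0023, t(square D) = 2.8868.
Expected turns from square B to square A: 3.0023.

3.0023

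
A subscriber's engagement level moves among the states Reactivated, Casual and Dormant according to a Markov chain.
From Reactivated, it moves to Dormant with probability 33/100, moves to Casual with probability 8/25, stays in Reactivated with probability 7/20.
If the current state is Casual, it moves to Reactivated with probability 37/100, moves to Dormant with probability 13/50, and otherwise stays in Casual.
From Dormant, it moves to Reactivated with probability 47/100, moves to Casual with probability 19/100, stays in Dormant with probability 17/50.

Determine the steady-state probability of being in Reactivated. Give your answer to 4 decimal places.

0.3934

Let the stationary distribution be π with π = πP and π_1 + π_2 + π_3 = 1.
π_1 = 0.35·π_1 + 0.37·π_2 + 0.47·π_3
π_2 = 0.32·π_1 + 0.37·π_2 + 0.19·π_3
Solving with the normalization constraint gives π = (0.3934, 0.2941, 0.3125).
So the stationary probability of Reactivated is 0.3934.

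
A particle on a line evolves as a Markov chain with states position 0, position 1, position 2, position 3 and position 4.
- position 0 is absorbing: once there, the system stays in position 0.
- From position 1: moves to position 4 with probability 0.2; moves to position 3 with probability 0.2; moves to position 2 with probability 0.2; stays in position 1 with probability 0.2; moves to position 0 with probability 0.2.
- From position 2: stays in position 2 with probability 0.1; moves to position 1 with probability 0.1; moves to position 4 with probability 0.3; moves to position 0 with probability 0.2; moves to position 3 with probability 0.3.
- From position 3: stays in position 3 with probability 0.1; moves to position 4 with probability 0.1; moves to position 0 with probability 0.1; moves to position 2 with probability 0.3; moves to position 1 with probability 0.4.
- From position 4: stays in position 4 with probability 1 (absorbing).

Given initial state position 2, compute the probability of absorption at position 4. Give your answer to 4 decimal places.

0.5702

Let h(s) be the probability of absorption at position 4 starting from transient state s. Then h(position 4) = 1 and h(position 0) = 0. By first-step analysis:
h(position 1) = 0.2·0 + 0.2·h(position 1) + 0.2·h(position 2) + 0.2·h(position 3) + 0.2·1
h(position 2) = 0.2·0 + 0.1·h(position 1) + 0.1·h(position 2) + 0.3·h(position 3) + 0.3·1
h(position 3) = 0.1·0 + 0.4·h(position 1) + 0.3·h(position 2) + 0.1·h(position 3) + 0.1·1
Solving: h(position 1) = 0.5263, h(position 2) = 0.5702, h(position 3) = 0.5351.
Starting from position 2, the probability is 0.5702.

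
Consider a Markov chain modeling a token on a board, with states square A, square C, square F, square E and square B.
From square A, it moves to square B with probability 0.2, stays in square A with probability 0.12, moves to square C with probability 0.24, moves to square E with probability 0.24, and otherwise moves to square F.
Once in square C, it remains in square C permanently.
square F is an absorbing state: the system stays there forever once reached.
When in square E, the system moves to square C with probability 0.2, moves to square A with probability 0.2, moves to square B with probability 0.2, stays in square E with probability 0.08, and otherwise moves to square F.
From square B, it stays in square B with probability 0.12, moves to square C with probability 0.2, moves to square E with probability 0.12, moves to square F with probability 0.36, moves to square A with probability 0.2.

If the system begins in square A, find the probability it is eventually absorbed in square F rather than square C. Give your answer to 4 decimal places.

Let h(s) be the probability of absorption at square F starting from transient state s. Then h(square F) = 1 and h(square C) = 0. By first-step analysis:
h(square A) = 0.12·h(square A) + 0.24·0 + 0.2·1 + 0.24·h(square E) + 0.2·h(square B)
h(square E) = 0.2·h(square A) + 0.2·0 + 0.32·1 + 0.08·h(square E) + 0.2·h(square B)
h(square B) = 0.2·h(square A) + 0.2·0 + 0.36·1 + 0.12·h(square E) + 0.12·h(square B)
Solving: h(square A) = 0.5284, h(square E) = 0.5954, h(square B) = 0.6104.
Starting from square A, the probability is 0.5284.

0.5284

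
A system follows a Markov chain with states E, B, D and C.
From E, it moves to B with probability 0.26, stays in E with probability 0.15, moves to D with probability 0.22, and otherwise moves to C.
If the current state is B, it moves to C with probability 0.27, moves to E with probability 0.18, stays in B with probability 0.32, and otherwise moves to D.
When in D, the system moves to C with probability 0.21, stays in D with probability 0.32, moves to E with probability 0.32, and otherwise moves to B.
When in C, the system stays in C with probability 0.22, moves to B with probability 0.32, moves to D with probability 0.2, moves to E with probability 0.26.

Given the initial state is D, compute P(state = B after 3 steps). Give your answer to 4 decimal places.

Propagate the distribution vector 3 steps from D.
After 0 steps: (0.0000, 0.0000, 1.0000, 0.0000)
After 1 step: (0.3200, 0.1500, 0.3200, 0.2100)
After 2 steps: (0.2320, 0.2464, 0.2493, 0.2723)
After 3 steps: (0.2297, 0.2637, 0.2419, 0.2646)
P(in B after 3 steps) = 0.2637

0.2637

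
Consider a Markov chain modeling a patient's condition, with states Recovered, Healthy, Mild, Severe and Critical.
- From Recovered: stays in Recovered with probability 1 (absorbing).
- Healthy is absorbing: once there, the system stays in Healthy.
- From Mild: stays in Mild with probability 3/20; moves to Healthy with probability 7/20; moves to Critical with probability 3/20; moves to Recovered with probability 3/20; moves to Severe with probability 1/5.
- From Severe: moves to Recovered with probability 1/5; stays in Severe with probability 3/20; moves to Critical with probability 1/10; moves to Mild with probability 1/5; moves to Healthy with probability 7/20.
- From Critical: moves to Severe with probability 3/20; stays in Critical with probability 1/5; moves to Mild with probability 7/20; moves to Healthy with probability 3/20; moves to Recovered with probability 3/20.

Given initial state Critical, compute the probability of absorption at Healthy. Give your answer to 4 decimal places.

0.5997

Let h(s) be the probability of absorption at Healthy starting from transient state s. Then h(Healthy) = 1 and h(Recovered) = 0. By first-step analysis:
h(Mild) = 0.15·0 + 0.35·1 + 0.15·h(Mild) + 0.2·h(Severe) + 0.15·h(Critical)
h(Severe) = 0.2·0 + 0.35·1 + 0.2·h(Mild) + 0.15·h(Severe) + 0.1·h(Critical)
h(Critical) = 0.15·0 + 0.15·1 + 0.35·h(Mild) + 0.15·h(Severe) + 0.2·h(Critical)
Solving: h(Mild) = 0.6681, h(Severe) = 0.6395, h(Critical) = 0.5997.
Starting from Critical, the probability is 0.5997.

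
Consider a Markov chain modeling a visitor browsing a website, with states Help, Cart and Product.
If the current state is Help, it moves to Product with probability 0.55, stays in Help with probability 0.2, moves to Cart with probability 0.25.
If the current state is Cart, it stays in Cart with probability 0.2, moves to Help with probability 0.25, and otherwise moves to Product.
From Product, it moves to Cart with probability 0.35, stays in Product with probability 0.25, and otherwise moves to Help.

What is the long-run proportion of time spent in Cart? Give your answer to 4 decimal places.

0.2784

Let the stationary distribution be π with π = πP and π_1 + π_2 + π_3 = 1.
π_1 = 0.2·π_1 + 0.25·π_2 + 0.4·π_3
π_2 = 0.25·π_1 + 0.2·π_2 + 0.35·π_3
Solving with the normalization constraint gives π = (0.2985, 0.2784, 0.4231).
So the stationary probability of Cart is 0.2784.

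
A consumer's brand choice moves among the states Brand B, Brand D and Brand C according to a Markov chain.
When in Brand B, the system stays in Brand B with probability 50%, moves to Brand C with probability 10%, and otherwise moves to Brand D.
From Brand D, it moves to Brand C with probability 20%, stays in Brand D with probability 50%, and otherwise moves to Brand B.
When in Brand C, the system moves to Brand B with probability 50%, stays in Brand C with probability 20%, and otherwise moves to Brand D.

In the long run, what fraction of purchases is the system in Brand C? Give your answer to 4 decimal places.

Let the stationary distribution be π with π = πP and π_1 + π_2 + π_3 = 1.
π_1 = 0.5·π_1 + 0.3·π_2 + 0.5·π_3
π_2 = 0.4·π_1 + 0.5·π_2 + 0.3·π_3
Solving with the normalization constraint gives π = (0.4146, 0.4268, 0.1585).
So the stationary probability of Brand C is 0.1585.

0.1585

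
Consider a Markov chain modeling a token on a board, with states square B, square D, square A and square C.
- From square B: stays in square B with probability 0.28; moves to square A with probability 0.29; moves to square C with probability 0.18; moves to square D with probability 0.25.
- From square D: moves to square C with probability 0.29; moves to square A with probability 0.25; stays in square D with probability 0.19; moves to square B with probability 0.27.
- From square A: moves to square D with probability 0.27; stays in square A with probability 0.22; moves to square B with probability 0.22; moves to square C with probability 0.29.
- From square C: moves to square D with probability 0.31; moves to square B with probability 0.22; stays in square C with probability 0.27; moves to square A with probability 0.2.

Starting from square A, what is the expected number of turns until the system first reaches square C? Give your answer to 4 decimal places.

3.8049

Let t(s) be the expected number of turns to first reach square C from state s, with t(square C) = 0. Conditioning on the first turn:
t(square B) = 1 + 0.28·t(square B) + 0.25·t(square D) + 0.29·t(square A)
t(square D) = 1 + 0.27·t(square B) + 0.19·t(square D) + 0.25·t(square A)
t(square A) = 1 + 0.22·t(square B) + 0.27·t(square D) + 0.22·t(square A)
Solving: t(square B) = 4.2497, t(square D) = 3.8255, t(square A) = 3.8049.
Expected turns from square A to square C: 3.8049.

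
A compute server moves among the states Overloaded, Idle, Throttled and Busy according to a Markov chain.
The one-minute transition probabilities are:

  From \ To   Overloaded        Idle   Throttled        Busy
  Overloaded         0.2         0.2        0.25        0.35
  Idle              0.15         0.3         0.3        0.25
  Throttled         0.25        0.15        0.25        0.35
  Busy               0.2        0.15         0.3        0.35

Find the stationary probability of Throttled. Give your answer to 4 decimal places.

0.2760

Let the stationary distribution be π with π = πP and π_1 + π_2 + π_3 + π_4 = 1.
π_1 = 0.2·π_1 + 0.15·π_2 + 0.25·π_3 + 0.2·π_4
π_2 = 0.2·π_1 + 0.3·π_2 + 0.15·π_3 + 0.15·π_4
π_3 = 0.25·π_1 + 0.3·π_2 + 0.25·π_3 + 0.3·π_4
Solving with the normalization constraint gives π = (0.2044, 0.1885, 0.2760, 0.3312).
So the stationary probability of Throttled is 0.2760.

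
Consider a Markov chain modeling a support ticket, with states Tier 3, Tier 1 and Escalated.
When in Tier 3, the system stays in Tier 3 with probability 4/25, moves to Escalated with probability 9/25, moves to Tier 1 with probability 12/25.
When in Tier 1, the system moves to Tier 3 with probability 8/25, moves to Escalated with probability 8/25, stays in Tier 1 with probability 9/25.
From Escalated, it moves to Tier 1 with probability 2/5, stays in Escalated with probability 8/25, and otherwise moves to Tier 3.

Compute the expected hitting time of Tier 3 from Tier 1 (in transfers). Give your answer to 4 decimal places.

3.2552

Let t(s) be the expected number of transfers to first reach Tier 3 from state s, with t(Tier 3) = 0. Conditioning on the first transfer:
t(Tier 1) = 1 + 0.36·t(Tier 1) + 0.32·t(Escalated)
t(Escalated) = 1 + 0.4·t(Tier 1) + 0.32·t(Escalated)
Solving: t(Tier 1) = 3.2552, t(Escalated) = 3.3854.
Expected transfers from Tier 1 to Tier 3: 3.2552.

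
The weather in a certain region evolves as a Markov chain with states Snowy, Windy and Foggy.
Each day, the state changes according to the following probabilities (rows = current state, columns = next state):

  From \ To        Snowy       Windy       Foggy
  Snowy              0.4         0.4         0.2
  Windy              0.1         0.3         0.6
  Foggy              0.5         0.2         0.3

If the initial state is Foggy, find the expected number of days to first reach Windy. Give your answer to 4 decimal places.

Let t(s) be the expected number of days to first reach Windy from state s, with t(Windy) = 0. Conditioning on the first day:
t(Snowy) = 1 + 0.4·t(Snowy) + 0.2·t(Foggy)
t(Foggy) = 1 + 0.5·t(Snowy) + 0.3·t(Foggy)
Solving: t(Snowy) = 2.8125, t(Foggy) = 3.4375.
Expected days from Foggy to Windy: 3.4375.

3.4375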